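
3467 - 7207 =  - 3740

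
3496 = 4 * 874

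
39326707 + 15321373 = 54648080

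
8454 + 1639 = 10093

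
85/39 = 85/39 =2.18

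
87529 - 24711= 62818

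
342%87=81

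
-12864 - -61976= 49112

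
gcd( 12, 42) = 6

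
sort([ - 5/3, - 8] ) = [ - 8, - 5/3]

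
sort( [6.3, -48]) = [  -  48, 6.3 ]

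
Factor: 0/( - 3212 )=0^1 = 0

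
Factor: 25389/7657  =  3^2*7^1*19^( - 1) = 63/19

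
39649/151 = 262 + 87/151 = 262.58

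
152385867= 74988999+77396868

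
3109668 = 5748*541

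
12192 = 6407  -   - 5785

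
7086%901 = 779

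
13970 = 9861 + 4109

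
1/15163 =1/15163  =  0.00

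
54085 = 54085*1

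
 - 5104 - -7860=2756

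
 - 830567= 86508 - 917075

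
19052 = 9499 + 9553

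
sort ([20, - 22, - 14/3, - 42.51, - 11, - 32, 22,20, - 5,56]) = [ - 42.51,-32, - 22,-11,  -  5, - 14/3, 20, 20, 22,56] 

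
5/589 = 5/589 = 0.01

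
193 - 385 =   -  192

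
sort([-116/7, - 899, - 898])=[-899,-898,-116/7 ]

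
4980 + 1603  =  6583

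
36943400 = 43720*845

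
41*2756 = 112996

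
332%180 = 152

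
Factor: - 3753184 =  - 2^5*19^1*6173^1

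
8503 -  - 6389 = 14892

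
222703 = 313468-90765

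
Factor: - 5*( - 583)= 2915 = 5^1*11^1*53^1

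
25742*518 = 13334356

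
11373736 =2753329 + 8620407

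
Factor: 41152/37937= 64/59 = 2^6*59^( - 1)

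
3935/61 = 3935/61  =  64.51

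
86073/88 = 978 + 9/88 = 978.10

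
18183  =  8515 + 9668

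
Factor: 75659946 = 2^1*3^1*547^1*23053^1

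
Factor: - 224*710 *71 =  - 2^6*5^1*7^1* 71^2 = - 11291840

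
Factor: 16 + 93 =109^1 = 109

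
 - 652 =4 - 656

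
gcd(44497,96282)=1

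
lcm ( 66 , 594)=594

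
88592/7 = 12656 = 12656.00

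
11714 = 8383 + 3331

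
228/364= 57/91 = 0.63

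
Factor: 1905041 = 1905041^1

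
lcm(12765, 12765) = 12765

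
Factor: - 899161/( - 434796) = 2^ ( - 2)*3^( - 1)*19^( - 1)*1907^( - 1)*899161^1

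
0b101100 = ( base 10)44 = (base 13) 35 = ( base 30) 1e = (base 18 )28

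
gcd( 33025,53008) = 1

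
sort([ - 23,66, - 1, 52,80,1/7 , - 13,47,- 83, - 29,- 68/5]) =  [ - 83, - 29, - 23,-68/5,  -  13 ,- 1,1/7, 47,52,66,80]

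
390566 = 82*4763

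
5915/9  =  5915/9= 657.22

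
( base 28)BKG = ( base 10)9200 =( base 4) 2033300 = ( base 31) 9HO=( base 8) 21760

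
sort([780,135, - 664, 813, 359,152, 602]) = [ - 664, 135, 152, 359,602,780, 813 ] 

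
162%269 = 162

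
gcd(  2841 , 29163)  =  3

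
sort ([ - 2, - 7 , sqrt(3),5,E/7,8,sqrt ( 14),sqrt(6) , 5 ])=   [ - 7  ,-2,E/7,sqrt(3 ), sqrt(6),  sqrt ( 14),5,5, 8 ] 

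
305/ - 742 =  - 305/742  =  -  0.41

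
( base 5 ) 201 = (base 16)33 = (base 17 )30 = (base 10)51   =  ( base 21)29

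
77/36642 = 77/36642 = 0.00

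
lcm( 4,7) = 28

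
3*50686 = 152058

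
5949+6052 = 12001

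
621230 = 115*5402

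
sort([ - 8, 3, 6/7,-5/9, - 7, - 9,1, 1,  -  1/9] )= [-9, -8, - 7, - 5/9,-1/9, 6/7, 1, 1,3] 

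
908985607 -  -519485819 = 1428471426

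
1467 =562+905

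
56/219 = 56/219 = 0.26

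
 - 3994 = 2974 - 6968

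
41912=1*41912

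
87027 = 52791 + 34236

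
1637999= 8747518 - 7109519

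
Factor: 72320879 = 449^1*161071^1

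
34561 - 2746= 31815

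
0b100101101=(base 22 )DF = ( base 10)301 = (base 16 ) 12D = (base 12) 211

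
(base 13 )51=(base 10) 66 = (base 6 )150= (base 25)2g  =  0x42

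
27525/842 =32 + 581/842 =32.69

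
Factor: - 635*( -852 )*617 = 2^2*3^1*5^1*71^1*127^1*617^1 = 333809340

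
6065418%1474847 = 166030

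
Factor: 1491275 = 5^2*59651^1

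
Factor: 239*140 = 2^2*5^1 * 7^1*239^1 = 33460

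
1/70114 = 1/70114 = 0.00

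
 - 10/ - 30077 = 10/30077 = 0.00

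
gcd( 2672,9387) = 1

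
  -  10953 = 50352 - 61305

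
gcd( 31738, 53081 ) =7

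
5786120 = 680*8509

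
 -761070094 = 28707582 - 789777676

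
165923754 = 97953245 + 67970509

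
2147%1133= 1014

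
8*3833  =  30664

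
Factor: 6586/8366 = 37/47=37^1*47^( - 1 ) 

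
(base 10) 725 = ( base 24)165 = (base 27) qn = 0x2D5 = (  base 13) 43A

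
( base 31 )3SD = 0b111010110100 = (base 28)4mc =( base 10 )3764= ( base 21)8b5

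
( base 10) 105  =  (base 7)210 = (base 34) 33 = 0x69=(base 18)5F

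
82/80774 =41/40387 = 0.00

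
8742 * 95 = 830490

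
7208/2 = 3604 =3604.00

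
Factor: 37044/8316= 49/11= 7^2 * 11^(  -  1 ) 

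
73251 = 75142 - 1891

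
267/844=267/844 = 0.32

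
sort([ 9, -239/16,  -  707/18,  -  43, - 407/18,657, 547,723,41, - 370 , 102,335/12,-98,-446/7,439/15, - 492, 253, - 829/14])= [- 492,-370, - 98  ,-446/7, - 829/14, - 43, - 707/18,-407/18,  -  239/16,9,335/12,  439/15, 41, 102,  253,  547,657 , 723 ] 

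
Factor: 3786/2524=3/2 = 2^( - 1 )*3^1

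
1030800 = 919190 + 111610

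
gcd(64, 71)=1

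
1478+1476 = 2954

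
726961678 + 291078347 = 1018040025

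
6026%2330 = 1366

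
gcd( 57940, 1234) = 2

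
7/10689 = 1/1527= 0.00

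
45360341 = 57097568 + - 11737227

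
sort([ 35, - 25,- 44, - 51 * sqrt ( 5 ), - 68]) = [-51 * sqrt( 5), - 68,-44, - 25, 35 ] 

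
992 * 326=323392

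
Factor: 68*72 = 2^5*3^2*17^1=4896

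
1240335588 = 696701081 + 543634507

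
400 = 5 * 80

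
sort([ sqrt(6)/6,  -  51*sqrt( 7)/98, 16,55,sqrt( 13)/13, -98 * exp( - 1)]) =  [ - 98*exp( - 1), - 51 * sqrt( 7 ) /98,sqrt(13 )/13,sqrt ( 6) /6,  16,  55] 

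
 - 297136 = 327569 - 624705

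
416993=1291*323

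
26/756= 13/378  =  0.03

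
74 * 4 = 296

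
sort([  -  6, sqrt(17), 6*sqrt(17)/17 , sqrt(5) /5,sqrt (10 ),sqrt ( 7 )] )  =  [ - 6 , sqrt( 5)/5,6  *  sqrt(17) /17,sqrt(7), sqrt( 10) , sqrt(17 ) ]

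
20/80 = 1/4= 0.25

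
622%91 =76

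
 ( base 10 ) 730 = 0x2da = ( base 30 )oa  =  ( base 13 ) 442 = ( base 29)P5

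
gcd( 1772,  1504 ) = 4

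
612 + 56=668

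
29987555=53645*559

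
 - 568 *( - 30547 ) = 17350696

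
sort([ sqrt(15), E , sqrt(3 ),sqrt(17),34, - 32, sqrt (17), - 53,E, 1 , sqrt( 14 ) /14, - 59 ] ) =[ - 59, - 53,- 32, sqrt ( 14) /14,1, sqrt( 3) , E,  E, sqrt ( 15), sqrt( 17 ), sqrt( 17 ), 34 ] 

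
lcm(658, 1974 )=1974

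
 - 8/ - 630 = 4/315 = 0.01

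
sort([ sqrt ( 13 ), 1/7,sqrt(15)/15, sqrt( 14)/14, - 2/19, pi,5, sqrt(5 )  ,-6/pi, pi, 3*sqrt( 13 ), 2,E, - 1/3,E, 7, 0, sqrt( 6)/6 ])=[- 6/pi, - 1/3, - 2/19, 0,1/7, sqrt( 15)/15, sqrt( 14)/14,sqrt( 6)/6, 2,sqrt( 5 ), E, E, pi,pi,sqrt( 13), 5, 7, 3*sqrt (13)]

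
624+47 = 671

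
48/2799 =16/933= 0.02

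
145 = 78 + 67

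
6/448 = 3/224=0.01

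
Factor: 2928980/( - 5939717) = - 2^2*5^1 * 7^( - 1 )*146449^1*848531^(-1)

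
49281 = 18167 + 31114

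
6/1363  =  6/1363 = 0.00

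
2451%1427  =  1024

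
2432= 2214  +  218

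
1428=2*714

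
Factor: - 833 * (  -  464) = 2^4  *7^2*17^1*29^1 = 386512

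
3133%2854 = 279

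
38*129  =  4902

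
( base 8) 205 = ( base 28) 4l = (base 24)5d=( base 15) 8D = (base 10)133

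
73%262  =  73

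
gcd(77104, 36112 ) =976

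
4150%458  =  28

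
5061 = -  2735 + 7796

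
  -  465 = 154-619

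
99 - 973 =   -  874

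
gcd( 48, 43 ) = 1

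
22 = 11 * 2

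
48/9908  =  12/2477 = 0.00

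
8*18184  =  145472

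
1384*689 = 953576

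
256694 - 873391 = - 616697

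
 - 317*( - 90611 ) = 28723687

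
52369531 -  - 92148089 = 144517620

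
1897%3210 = 1897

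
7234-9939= - 2705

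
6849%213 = 33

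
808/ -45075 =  - 808/45075 = -  0.02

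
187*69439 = 12985093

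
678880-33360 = 645520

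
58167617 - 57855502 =312115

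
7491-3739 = 3752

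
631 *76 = 47956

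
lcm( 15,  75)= 75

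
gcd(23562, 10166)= 34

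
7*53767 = 376369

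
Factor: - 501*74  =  - 37074 = - 2^1*3^1*37^1*167^1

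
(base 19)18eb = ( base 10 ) 10024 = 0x2728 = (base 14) 3920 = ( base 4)2130220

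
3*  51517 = 154551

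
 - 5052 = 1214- 6266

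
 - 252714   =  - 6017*42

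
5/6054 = 5/6054 = 0.00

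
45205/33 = 45205/33 = 1369.85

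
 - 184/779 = -1 + 595/779 = - 0.24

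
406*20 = 8120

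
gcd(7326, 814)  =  814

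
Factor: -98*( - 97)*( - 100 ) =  - 2^3*5^2 * 7^2 * 97^1 = - 950600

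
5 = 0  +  5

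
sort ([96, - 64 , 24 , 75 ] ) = [ - 64,  24,75, 96]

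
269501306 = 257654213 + 11847093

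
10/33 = 10/33 = 0.30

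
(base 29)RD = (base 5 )11141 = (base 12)564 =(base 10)796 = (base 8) 1434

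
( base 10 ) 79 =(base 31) 2h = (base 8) 117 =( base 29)2l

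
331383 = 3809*87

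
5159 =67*77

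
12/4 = 3 = 3.00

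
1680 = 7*240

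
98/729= 98/729 = 0.13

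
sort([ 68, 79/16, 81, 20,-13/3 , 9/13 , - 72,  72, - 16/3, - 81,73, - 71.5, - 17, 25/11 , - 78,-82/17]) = [ - 81, - 78,  -  72, - 71.5,  -  17, - 16/3,  -  82/17, - 13/3, 9/13 , 25/11, 79/16, 20, 68 , 72, 73 , 81]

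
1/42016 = 1/42016= 0.00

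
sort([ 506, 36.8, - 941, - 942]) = [ - 942, - 941,36.8,506] 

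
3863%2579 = 1284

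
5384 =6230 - 846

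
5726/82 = 69+34/41 = 69.83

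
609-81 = 528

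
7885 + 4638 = 12523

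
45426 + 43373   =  88799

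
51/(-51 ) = -1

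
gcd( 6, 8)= 2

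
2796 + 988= 3784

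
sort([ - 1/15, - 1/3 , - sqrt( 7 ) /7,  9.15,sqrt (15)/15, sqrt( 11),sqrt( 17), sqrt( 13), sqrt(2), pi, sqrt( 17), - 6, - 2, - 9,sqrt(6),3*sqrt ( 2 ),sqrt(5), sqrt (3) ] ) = [- 9, -6, - 2, - sqrt(7) /7, - 1/3, - 1/15, sqrt(15 ) /15,sqrt (2 ), sqrt( 3 ), sqrt(5), sqrt( 6), pi,sqrt(11), sqrt( 13 ), sqrt( 17) , sqrt (17)  ,  3*sqrt(2 ),  9.15 ] 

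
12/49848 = 1/4154=0.00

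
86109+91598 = 177707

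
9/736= 9/736= 0.01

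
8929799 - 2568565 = 6361234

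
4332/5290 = 2166/2645 = 0.82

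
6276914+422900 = 6699814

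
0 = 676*0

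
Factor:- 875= - 5^3 * 7^1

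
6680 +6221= 12901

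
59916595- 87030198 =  - 27113603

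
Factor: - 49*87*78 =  - 332514 = -2^1  *  3^2 * 7^2*13^1 * 29^1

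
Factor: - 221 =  - 13^1*17^1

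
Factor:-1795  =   -5^1*359^1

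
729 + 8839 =9568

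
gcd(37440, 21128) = 8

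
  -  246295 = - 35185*7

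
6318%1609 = 1491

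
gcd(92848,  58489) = 1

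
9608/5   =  9608/5 = 1921.60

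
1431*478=684018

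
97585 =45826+51759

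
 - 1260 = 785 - 2045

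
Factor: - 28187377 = - 17^1*37^1*41^1*1093^1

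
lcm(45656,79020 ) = 2054520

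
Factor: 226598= 2^1*137^1  *  827^1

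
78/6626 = 39/3313 = 0.01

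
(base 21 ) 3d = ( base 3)2211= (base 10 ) 76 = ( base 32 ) 2c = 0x4c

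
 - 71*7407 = -525897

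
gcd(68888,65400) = 872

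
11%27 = 11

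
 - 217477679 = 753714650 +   -  971192329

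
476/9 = 476/9 = 52.89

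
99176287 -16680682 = 82495605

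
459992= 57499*8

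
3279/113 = 3279/113 = 29.02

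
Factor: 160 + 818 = 2^1*3^1*163^1 = 978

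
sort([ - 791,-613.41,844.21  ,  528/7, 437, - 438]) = [ - 791, - 613.41, - 438,528/7,  437, 844.21]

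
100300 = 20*5015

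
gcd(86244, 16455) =3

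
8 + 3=11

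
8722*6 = 52332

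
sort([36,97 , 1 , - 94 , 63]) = [ -94, 1,36, 63 , 97 ]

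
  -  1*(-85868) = 85868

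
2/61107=2/61107=   0.00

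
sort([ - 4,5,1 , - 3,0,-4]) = [ - 4,-4 , - 3, 0,1,5]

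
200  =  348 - 148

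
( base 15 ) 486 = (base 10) 1026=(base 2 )10000000010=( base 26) 1DC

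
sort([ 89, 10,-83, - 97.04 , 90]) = [ - 97.04,  -  83,10,89,90] 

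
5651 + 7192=12843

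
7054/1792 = 3 + 839/896 =3.94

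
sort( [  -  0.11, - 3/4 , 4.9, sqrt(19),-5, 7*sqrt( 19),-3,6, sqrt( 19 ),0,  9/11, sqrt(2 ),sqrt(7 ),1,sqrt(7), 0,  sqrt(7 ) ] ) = [ - 5, - 3, - 3/4,  -  0.11, 0,0,9/11, 1,sqrt( 2), sqrt( 7 ), sqrt (7 ), sqrt(7) , sqrt (19 ), sqrt (19), 4.9,6,7*sqrt( 19 ) ] 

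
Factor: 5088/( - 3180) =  - 2^3*5^( - 1)= - 8/5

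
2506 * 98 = 245588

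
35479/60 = 35479/60= 591.32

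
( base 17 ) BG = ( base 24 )8B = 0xcb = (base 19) ad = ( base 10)203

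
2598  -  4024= -1426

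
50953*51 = 2598603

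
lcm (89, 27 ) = 2403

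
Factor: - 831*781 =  - 649011 = -3^1*11^1*71^1*277^1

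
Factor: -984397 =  - 984397^1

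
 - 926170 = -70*13231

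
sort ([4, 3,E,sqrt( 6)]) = [ sqrt ( 6),E , 3,4 ]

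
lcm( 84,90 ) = 1260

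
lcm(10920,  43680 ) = 43680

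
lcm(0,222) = 0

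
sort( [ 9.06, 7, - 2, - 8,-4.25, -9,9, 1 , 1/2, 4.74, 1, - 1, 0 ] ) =[ - 9,  -  8,  -  4.25, - 2, - 1, 0, 1/2 , 1,1, 4.74,7, 9, 9.06] 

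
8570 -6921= 1649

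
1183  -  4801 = -3618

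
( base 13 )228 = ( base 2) 101110100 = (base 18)12c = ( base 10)372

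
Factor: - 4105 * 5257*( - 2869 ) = 61912976965  =  5^1*7^1*19^1*151^1*751^1*821^1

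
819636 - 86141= 733495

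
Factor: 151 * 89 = 89^1*151^1 = 13439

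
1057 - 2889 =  - 1832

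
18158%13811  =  4347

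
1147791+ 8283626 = 9431417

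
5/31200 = 1/6240 = 0.00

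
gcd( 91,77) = 7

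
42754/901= 47 + 407/901= 47.45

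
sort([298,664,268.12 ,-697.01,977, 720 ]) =[  -  697.01,268.12,298,664,720,977 ] 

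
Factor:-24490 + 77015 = 5^2 * 11^1*191^1 = 52525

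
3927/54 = 72 + 13/18 = 72.72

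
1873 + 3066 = 4939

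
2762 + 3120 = 5882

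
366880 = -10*( - 36688 ) 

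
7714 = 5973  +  1741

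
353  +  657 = 1010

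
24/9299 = 24/9299 = 0.00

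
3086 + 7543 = 10629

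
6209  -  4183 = 2026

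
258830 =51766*5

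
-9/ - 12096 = 1/1344 =0.00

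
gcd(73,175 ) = 1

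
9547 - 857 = 8690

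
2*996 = 1992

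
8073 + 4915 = 12988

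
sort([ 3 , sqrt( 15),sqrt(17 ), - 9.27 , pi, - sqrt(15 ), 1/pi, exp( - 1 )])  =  [ - 9.27,-sqrt( 15 ), 1/pi , exp( - 1),3, pi,sqrt(15), sqrt( 17)]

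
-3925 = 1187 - 5112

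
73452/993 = 73+321/331 = 73.97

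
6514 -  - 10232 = 16746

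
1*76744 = 76744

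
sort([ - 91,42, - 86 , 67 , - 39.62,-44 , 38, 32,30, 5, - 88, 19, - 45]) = [ -91, - 88, - 86, - 45, - 44, - 39.62, 5, 19,30,32,38,42,67]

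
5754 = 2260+3494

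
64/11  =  64/11  =  5.82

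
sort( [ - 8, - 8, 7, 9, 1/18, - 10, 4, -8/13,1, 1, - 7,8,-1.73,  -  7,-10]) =[ - 10,  -  10,  -  8, - 8, - 7, - 7, - 1.73,  -  8/13,  1/18, 1,  1,4,7,8,9 ]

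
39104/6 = 6517 + 1/3 = 6517.33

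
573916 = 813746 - 239830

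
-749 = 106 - 855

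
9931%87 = 13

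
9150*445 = 4071750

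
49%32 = 17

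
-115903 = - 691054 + 575151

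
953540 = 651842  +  301698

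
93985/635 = 18797/127 = 148.01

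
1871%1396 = 475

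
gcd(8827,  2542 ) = 1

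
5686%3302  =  2384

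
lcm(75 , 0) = 0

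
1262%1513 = 1262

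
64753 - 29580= 35173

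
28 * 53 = 1484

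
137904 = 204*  676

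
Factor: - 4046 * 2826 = - 11433996 = - 2^2*3^2*7^1 * 17^2 * 157^1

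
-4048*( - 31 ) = 125488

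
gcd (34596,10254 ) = 6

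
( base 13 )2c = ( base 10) 38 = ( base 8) 46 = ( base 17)24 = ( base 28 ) 1A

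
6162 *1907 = 11750934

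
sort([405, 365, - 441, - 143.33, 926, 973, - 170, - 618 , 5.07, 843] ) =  [  -  618,- 441 , - 170, - 143.33,5.07, 365, 405, 843, 926,973] 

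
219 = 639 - 420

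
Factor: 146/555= 2^1*3^ (  -  1 )*5^( - 1 )*37^(-1) *73^1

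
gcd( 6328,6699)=7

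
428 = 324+104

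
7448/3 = 7448/3 = 2482.67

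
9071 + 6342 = 15413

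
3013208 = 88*34241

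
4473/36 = 124 + 1/4  =  124.25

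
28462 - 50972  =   - 22510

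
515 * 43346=22323190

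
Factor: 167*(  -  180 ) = -30060=- 2^2* 3^2*5^1*167^1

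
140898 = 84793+56105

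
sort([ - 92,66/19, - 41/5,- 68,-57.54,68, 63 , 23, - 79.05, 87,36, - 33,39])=[ - 92, - 79.05, - 68 , - 57.54,-33, - 41/5,66/19, 23, 36,39,  63, 68,87 ]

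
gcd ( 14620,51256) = 172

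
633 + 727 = 1360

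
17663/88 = 17663/88 = 200.72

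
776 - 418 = 358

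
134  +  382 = 516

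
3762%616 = 66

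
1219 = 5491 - 4272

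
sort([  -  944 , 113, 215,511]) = [ - 944, 113,215, 511] 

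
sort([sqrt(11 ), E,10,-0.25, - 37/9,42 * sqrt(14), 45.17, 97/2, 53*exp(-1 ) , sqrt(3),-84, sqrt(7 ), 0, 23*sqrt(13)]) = [ -84, - 37/9,-0.25, 0 , sqrt ( 3), sqrt( 7) , E, sqrt(11 ), 10, 53*exp ( - 1 ),45.17,97/2 , 23*sqrt( 13), 42*sqrt(14)]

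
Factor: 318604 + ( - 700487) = -381883 = -43^1* 83^1 * 107^1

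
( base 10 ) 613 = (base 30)KD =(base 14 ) 31B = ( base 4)21211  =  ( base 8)1145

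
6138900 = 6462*950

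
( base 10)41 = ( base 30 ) 1B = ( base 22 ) 1j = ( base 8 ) 51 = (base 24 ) 1h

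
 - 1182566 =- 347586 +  - 834980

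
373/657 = 373/657  =  0.57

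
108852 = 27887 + 80965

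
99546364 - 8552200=90994164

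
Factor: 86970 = 2^1 * 3^1 * 5^1*13^1*223^1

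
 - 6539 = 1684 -8223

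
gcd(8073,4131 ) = 27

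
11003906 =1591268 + 9412638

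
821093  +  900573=1721666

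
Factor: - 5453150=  - 2^1*5^2*109063^1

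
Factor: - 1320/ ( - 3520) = 3/8 = 2^( - 3)*3^1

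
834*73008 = 60888672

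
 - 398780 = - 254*1570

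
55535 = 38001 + 17534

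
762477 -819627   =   - 57150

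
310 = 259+51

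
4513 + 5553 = 10066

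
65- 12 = 53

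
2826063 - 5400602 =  - 2574539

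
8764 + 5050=13814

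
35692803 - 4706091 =30986712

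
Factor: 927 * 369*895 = 306146385 = 3^4* 5^1*41^1 * 103^1*179^1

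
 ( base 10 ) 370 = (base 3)111201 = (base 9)451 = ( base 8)562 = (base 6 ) 1414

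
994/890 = 497/445 = 1.12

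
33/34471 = 33/34471 = 0.00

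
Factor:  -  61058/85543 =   -  2^1 * 131^(  -  1 ) * 653^( - 1)*30529^1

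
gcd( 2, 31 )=1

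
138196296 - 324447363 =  - 186251067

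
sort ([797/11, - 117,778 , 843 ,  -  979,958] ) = [ - 979, - 117, 797/11,778,843,958 ]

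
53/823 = 53/823 = 0.06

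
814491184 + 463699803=1278190987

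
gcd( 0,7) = 7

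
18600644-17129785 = 1470859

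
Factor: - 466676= - 2^2 * 7^2 * 2381^1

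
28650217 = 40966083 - 12315866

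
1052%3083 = 1052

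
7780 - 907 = 6873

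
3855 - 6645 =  - 2790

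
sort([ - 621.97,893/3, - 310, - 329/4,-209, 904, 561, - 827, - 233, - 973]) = [-973, - 827, - 621.97, -310,-233,-209,-329/4,893/3,561,904 ] 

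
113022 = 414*273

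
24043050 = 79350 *303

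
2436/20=609/5 = 121.80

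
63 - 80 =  - 17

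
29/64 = 29/64 = 0.45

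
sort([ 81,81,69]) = [ 69 , 81,81 ] 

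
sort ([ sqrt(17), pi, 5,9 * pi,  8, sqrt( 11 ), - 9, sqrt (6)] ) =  [-9, sqrt(6), pi,  sqrt(11), sqrt(17),  5, 8, 9*pi ] 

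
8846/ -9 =-983 + 1/9 = - 982.89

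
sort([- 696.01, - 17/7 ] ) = [ - 696.01,- 17/7] 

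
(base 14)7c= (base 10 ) 110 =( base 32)3E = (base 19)5F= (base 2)1101110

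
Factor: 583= 11^1*53^1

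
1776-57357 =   -  55581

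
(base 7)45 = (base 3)1020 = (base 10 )33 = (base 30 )13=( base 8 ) 41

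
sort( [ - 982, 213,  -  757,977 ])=[ - 982,  -  757,213, 977]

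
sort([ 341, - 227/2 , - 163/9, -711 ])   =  [ - 711 , - 227/2, - 163/9, 341 ] 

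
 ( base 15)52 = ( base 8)115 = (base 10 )77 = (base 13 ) 5c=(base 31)2f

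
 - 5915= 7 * ( - 845)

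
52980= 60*883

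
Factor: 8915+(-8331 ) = 2^3*73^1 = 584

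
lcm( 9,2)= 18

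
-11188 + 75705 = 64517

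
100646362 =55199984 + 45446378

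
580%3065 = 580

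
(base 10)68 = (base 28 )2C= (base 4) 1010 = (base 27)2E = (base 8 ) 104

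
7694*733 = 5639702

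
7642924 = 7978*958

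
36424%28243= 8181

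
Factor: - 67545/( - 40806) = 7505/4534 = 2^( - 1 )*5^1*19^1*79^1*2267^ ( - 1 ) 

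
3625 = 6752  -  3127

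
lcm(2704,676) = 2704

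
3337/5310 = 3337/5310  =  0.63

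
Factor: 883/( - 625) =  - 5^( - 4)*883^1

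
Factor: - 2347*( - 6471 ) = 3^2*719^1*2347^1 = 15187437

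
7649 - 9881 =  - 2232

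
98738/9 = 98738/9 = 10970.89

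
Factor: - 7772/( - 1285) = 2^2*5^( -1) * 29^1*67^1*257^(-1 ) 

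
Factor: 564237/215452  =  2^( - 2)*3^2* 61^ ( - 1 )*71^1 = 639/244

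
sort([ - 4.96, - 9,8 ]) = [ - 9,-4.96,8] 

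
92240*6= 553440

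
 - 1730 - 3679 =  - 5409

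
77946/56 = 1391 + 25/28 = 1391.89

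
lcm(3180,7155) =28620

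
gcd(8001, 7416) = 9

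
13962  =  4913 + 9049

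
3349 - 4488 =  -1139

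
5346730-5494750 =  - 148020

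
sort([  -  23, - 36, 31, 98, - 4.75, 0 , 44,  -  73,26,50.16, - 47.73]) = [ - 73 ,-47.73, - 36, - 23, -4.75,0, 26,  31, 44, 50.16, 98]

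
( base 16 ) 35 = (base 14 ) 3B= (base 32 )1L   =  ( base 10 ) 53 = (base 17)32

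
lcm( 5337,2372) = 21348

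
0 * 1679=0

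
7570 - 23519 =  - 15949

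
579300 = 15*38620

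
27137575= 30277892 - 3140317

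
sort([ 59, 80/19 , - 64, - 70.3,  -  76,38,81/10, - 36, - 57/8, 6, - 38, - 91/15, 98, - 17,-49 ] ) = [ - 76,-70.3,  -  64 , - 49, - 38,  -  36, - 17, - 57/8,-91/15, 80/19, 6, 81/10, 38, 59,  98]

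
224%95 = 34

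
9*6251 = 56259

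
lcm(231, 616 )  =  1848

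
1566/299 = 5  +  71/299 = 5.24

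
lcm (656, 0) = 0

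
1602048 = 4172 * 384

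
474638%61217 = 46119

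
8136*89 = 724104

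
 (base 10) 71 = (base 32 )27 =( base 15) 4B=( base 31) 29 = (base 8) 107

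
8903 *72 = 641016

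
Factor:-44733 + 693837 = 649104 = 2^4*3^1 * 13523^1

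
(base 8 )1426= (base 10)790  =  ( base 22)1DK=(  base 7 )2206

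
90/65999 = 90/65999 = 0.00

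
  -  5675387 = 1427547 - 7102934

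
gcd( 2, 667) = 1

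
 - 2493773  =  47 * (  -  53059)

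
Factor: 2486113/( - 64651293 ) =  - 355159/9235899 = - 3^( - 2 )*7^1 * 113^1*431^( - 1 )*449^1*2381^( - 1 ) 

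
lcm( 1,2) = 2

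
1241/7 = 1241/7 = 177.29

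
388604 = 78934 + 309670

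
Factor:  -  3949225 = -5^2*7^1 * 22567^1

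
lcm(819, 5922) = 76986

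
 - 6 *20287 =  - 121722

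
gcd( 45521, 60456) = 1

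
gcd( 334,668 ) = 334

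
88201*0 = 0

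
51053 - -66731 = 117784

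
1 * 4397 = 4397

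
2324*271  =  629804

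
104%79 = 25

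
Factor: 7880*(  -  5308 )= -2^5 * 5^1*197^1 * 1327^1=-41827040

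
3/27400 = 3/27400  =  0.00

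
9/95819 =9/95819=0.00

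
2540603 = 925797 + 1614806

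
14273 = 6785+7488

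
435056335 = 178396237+256660098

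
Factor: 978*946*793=733674084  =  2^2 * 3^1*11^1*13^1 * 43^1*61^1*163^1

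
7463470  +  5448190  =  12911660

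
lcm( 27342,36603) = 2269386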